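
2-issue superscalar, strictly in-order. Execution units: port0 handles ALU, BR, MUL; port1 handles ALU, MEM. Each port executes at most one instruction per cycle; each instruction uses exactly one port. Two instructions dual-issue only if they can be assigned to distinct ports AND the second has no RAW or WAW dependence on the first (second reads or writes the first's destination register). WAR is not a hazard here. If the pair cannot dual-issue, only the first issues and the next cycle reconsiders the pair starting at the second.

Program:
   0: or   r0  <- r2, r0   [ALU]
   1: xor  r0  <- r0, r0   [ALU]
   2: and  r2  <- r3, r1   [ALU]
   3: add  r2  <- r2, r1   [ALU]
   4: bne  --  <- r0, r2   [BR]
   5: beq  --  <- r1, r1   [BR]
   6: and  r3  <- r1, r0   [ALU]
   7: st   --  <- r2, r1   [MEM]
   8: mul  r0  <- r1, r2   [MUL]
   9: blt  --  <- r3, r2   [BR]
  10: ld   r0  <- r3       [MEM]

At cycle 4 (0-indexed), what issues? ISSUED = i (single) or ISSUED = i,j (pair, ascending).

  cy0 -> i0 (or.ALU) RAW+WAW r0
  cy1 -> i1+i2 (xor.ALU/and.ALU) pair
  cy2 -> i3 (add.ALU) RAW r2
  cy3 -> i4 (bne.BR) no-port BR/BR
  cy4 -> i5+i6 (beq.BR/and.ALU) pair
  cy5 -> i7+i8 (st.MEM/mul.MUL) pair
  cy6 -> i9+i10 (blt.BR/ld.MEM) pair

ISSUED = 5,6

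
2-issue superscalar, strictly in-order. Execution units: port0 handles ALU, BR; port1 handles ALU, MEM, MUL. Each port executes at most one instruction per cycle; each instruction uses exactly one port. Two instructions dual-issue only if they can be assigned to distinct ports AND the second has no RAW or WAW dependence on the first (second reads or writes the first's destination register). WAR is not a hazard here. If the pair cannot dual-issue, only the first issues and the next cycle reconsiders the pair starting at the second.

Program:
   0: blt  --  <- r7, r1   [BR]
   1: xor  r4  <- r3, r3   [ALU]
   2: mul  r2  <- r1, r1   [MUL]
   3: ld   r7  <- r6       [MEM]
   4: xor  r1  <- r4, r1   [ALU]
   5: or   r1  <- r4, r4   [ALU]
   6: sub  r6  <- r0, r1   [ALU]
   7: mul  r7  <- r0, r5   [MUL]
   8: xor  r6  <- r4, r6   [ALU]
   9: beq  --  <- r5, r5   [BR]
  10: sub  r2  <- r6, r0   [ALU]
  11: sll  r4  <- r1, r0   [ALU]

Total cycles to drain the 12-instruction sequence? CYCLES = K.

CYCLES = 7

  cy0 -> i0,i1 (blt+xor) dual
  cy1 -> i2 (mul) no-port MUL/MEM
  cy2 -> i3,i4 (ld+xor) dual
  cy3 -> i5 (or) RAW r1
  cy4 -> i6,i7 (sub+mul) dual
  cy5 -> i8,i9 (xor+beq) dual
  cy6 -> i10,i11 (sub+sll) dual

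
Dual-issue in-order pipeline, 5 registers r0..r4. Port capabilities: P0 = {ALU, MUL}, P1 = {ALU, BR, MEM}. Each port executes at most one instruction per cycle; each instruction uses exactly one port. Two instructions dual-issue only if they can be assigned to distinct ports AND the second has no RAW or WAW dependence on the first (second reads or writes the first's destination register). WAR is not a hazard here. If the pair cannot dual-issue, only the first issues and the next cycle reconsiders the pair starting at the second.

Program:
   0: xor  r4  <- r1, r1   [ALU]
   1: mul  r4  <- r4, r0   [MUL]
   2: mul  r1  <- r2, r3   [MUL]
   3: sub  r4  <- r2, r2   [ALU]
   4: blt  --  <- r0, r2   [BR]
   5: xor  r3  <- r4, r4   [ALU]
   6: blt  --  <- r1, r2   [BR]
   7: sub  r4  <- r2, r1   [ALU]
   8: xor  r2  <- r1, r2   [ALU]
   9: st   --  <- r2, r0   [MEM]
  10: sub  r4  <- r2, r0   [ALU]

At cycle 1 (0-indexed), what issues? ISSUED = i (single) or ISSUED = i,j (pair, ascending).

  cy0 -> i0 (xor) RAW+WAW r4
  cy1 -> i1 (mul) no-port MUL/MUL
  cy2 -> i2,i3 (mul sub) dual
  cy3 -> i4,i5 (blt xor) dual
  cy4 -> i6,i7 (blt sub) dual
  cy5 -> i8 (xor) RAW r2
  cy6 -> i9,i10 (st sub) dual

ISSUED = 1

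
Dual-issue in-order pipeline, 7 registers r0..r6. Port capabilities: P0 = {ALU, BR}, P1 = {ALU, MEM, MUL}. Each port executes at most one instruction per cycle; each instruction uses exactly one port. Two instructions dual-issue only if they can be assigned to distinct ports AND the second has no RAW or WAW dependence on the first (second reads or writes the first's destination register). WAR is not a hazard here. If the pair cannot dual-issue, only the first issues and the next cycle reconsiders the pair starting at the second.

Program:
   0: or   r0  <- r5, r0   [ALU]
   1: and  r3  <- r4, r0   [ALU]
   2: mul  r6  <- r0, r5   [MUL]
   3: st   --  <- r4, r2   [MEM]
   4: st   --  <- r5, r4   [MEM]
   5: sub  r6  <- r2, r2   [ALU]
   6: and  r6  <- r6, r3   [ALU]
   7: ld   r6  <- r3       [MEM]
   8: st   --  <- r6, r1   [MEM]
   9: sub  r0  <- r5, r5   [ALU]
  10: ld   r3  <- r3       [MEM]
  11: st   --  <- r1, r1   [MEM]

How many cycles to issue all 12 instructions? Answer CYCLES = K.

t=0 i0:or.ALU ; RAW r0
t=1 i1+i2:and.ALU mul.MUL ; dual
t=2 i3:st.MEM ; no-port MEM/MEM
t=3 i4+i5:st.MEM sub.ALU ; dual
t=4 i6:and.ALU ; WAW r6
t=5 i7:ld.MEM ; no-port MEM/MEM
t=6 i8+i9:st.MEM sub.ALU ; dual
t=7 i10:ld.MEM ; no-port MEM/MEM
t=8 i11:st.MEM ; tail

CYCLES = 9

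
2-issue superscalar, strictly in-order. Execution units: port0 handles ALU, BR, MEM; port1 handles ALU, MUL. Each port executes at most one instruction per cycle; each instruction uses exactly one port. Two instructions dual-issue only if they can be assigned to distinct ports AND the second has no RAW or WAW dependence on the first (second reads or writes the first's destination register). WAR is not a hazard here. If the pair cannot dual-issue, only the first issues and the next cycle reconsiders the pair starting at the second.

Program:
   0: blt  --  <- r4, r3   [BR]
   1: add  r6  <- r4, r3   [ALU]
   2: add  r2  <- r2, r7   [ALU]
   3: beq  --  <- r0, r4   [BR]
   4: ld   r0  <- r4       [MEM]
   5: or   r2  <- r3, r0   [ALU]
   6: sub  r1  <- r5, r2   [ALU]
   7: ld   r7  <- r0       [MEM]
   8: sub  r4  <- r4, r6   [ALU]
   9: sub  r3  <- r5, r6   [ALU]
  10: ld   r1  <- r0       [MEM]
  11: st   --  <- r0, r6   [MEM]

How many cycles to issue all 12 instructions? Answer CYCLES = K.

c0: i0,i1 blt add  2-wide
c1: i2,i3 add beq  2-wide
c2: i4 ld  RAW r0
c3: i5 or  RAW r2
c4: i6,i7 sub ld  2-wide
c5: i8,i9 sub sub  2-wide
c6: i10 ld  no-port MEM/MEM
c7: i11 st  tail

CYCLES = 8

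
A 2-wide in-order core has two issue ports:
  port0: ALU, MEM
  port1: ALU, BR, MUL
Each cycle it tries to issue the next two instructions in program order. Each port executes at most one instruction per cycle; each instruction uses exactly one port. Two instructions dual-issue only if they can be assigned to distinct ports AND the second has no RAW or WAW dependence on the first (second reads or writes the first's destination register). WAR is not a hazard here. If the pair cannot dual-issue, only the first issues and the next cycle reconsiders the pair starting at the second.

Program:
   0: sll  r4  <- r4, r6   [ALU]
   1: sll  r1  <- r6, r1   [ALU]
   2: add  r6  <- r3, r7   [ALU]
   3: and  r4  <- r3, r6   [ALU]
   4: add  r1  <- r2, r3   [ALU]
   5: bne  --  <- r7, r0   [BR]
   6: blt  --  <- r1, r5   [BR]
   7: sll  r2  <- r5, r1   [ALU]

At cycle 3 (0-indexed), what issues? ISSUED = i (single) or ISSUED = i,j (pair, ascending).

0. sll sll @i0,i1  | dual
1. add @i2  | RAW r6
2. and add @i3,i4  | dual
3. bne @i5  | no-port BR/BR
4. blt sll @i6,i7  | dual

ISSUED = 5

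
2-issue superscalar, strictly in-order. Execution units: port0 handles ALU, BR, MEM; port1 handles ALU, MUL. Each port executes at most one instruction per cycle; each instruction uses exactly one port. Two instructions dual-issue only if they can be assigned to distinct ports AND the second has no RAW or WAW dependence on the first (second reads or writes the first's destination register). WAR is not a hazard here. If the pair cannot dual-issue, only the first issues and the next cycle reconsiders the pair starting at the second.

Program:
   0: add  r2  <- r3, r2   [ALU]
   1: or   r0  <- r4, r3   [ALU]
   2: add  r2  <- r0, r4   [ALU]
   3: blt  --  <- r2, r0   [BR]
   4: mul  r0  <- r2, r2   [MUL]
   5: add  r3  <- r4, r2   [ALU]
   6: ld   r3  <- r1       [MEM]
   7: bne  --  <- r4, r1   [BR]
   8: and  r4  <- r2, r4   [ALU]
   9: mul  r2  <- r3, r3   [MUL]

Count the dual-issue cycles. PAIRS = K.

PAIRS = 3

[0] i0&i1  add+or  -- dual
[1] i2  add  -- RAW r2
[2] i3&i4  blt+mul  -- dual
[3] i5  add  -- WAW r3
[4] i6  ld  -- no-port MEM/BR
[5] i7&i8  bne+and  -- dual
[6] i9  mul  -- tail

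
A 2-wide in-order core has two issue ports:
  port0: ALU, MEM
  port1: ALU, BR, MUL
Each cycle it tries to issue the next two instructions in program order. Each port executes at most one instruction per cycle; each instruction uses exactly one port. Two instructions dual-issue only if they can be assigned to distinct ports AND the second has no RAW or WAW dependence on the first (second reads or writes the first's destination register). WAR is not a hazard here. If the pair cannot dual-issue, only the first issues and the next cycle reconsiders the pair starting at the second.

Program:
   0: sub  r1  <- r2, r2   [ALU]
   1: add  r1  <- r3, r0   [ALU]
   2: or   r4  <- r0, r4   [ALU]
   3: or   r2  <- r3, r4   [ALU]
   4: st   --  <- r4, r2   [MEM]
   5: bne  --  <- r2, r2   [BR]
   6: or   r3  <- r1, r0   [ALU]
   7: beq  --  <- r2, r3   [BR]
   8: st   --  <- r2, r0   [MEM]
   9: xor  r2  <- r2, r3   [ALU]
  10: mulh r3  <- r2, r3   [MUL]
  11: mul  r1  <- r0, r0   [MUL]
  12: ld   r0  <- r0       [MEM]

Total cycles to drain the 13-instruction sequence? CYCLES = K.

c0: i0 sub.ALU  WAW r1
c1: i1&i2 add.ALU;or.ALU  dual
c2: i3 or.ALU  RAW r2
c3: i4&i5 st.MEM;bne.BR  dual
c4: i6 or.ALU  RAW r3
c5: i7&i8 beq.BR;st.MEM  dual
c6: i9 xor.ALU  RAW r2
c7: i10 mulh.MUL  no-port MUL/MUL
c8: i11&i12 mul.MUL;ld.MEM  dual

CYCLES = 9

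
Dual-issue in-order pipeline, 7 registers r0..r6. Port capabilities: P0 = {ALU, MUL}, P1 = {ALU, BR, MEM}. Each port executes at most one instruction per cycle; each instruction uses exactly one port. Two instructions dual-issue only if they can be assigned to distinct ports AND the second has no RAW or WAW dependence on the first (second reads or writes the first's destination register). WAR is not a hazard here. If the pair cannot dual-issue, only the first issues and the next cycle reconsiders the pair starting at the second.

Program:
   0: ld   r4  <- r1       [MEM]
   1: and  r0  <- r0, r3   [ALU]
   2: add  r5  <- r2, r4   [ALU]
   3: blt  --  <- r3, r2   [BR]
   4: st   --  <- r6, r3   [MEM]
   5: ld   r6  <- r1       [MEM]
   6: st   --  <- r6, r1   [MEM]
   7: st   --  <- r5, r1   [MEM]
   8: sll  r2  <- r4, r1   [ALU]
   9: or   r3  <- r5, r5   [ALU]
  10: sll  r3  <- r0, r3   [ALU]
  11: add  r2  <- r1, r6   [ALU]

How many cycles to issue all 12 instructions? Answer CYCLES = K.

CYCLES = 8

0. ld.MEM and.ALU @i0+i1  | 2-wide
1. add.ALU blt.BR @i2+i3  | 2-wide
2. st.MEM @i4  | no-port MEM/MEM
3. ld.MEM @i5  | no-port MEM/MEM
4. st.MEM @i6  | no-port MEM/MEM
5. st.MEM sll.ALU @i7+i8  | 2-wide
6. or.ALU @i9  | RAW+WAW r3
7. sll.ALU add.ALU @i10+i11  | 2-wide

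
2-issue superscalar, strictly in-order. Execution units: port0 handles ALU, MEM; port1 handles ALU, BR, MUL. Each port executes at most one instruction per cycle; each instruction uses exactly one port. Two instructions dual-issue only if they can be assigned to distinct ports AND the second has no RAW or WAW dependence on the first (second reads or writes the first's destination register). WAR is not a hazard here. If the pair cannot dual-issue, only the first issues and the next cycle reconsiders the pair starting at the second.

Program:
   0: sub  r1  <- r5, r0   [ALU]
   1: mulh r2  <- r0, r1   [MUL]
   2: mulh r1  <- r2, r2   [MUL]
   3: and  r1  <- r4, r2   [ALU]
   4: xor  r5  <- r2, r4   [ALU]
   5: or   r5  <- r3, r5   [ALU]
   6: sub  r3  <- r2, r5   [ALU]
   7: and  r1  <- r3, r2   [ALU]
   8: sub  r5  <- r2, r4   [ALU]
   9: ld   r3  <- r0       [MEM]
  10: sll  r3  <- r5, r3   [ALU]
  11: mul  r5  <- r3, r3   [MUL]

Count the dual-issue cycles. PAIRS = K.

PAIRS = 2

c0: i0 sub  RAW r1
c1: i1 mulh  no-port MUL/MUL
c2: i2 mulh  WAW r1
c3: i3/i4 and+xor  2-wide
c4: i5 or  RAW r5
c5: i6 sub  RAW r3
c6: i7/i8 and+sub  2-wide
c7: i9 ld  RAW+WAW r3
c8: i10 sll  RAW r3
c9: i11 mul  tail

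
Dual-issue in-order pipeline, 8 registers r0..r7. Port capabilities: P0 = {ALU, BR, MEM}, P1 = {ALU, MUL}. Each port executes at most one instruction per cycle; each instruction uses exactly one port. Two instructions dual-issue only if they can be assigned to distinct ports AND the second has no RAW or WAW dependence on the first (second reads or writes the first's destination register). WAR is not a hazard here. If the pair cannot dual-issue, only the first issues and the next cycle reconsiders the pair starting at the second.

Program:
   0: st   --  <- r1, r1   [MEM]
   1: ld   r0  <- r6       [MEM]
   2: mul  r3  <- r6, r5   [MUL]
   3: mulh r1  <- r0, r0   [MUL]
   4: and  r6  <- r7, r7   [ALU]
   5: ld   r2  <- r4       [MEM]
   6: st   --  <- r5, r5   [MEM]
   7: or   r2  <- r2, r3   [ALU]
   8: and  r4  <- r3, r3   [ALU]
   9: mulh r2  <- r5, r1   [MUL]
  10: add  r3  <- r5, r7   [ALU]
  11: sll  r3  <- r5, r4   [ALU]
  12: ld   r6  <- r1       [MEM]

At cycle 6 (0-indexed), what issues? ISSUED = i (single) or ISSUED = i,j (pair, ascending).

ISSUED = 10

c0: i0 st  no-port MEM/MEM
c1: i1+i2 ld;mul  pair
c2: i3+i4 mulh;and  pair
c3: i5 ld  no-port MEM/MEM
c4: i6+i7 st;or  pair
c5: i8+i9 and;mulh  pair
c6: i10 add  WAW r3
c7: i11+i12 sll;ld  pair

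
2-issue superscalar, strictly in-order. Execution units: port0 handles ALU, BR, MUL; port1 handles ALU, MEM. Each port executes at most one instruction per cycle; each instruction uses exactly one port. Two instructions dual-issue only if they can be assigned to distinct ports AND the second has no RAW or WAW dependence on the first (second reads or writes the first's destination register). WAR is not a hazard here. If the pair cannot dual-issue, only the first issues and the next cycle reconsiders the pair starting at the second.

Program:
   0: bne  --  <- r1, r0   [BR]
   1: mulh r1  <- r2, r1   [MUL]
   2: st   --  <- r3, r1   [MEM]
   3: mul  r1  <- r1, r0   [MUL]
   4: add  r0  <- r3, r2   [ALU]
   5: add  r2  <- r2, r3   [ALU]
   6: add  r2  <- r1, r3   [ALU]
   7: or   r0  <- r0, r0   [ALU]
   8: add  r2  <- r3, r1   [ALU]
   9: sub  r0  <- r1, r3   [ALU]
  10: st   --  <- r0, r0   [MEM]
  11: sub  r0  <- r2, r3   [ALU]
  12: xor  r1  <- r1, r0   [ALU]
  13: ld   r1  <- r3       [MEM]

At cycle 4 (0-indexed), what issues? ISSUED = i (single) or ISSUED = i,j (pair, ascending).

[0] i0  bne.BR  -- no-port BR/MUL
[1] i1  mulh.MUL  -- RAW r1
[2] i2,i3  st.MEM mul.MUL  -- dual
[3] i4,i5  add.ALU add.ALU  -- dual
[4] i6,i7  add.ALU or.ALU  -- dual
[5] i8,i9  add.ALU sub.ALU  -- dual
[6] i10,i11  st.MEM sub.ALU  -- dual
[7] i12  xor.ALU  -- WAW r1
[8] i13  ld.MEM  -- tail

ISSUED = 6,7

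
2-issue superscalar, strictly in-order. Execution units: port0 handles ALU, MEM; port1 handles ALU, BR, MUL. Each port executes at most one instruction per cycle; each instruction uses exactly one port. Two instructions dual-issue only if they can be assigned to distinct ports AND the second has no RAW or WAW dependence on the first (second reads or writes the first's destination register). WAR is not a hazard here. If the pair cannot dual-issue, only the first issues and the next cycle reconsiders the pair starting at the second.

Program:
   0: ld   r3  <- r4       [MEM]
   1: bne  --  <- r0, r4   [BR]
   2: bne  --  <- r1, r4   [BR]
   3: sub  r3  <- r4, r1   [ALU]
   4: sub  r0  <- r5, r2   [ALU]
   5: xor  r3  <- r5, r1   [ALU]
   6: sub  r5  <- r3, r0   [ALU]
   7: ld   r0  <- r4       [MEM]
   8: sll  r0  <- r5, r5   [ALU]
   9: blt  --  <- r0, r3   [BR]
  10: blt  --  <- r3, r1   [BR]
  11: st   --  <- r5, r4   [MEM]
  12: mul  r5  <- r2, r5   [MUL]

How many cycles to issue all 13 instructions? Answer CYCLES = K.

#0 head=0: ld.MEM+bne.BR i0/i1 2-wide
#1 head=2: bne.BR+sub.ALU i2/i3 2-wide
#2 head=4: sub.ALU+xor.ALU i4/i5 2-wide
#3 head=6: sub.ALU+ld.MEM i6/i7 2-wide
#4 head=8: sll.ALU i8 RAW r0
#5 head=9: blt.BR i9 no-port BR/BR
#6 head=10: blt.BR+st.MEM i10/i11 2-wide
#7 head=12: mul.MUL i12 tail

CYCLES = 8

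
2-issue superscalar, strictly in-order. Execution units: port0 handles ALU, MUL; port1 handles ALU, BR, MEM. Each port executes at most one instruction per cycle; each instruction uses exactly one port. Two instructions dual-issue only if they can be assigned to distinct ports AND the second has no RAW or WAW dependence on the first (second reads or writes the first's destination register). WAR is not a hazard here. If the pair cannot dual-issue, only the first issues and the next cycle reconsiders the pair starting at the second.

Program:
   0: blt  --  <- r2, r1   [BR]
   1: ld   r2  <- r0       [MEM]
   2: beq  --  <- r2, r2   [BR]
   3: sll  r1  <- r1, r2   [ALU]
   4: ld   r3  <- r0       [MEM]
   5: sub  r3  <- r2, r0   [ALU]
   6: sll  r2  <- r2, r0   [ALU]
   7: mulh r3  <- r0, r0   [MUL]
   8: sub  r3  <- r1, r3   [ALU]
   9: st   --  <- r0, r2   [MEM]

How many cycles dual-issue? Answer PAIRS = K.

PAIRS = 3

t=0 i0:blt ; no-port BR/MEM
t=1 i1:ld ; no-port MEM/BR
t=2 i2,i3:beq sll ; pair
t=3 i4:ld ; WAW r3
t=4 i5,i6:sub sll ; pair
t=5 i7:mulh ; RAW+WAW r3
t=6 i8,i9:sub st ; pair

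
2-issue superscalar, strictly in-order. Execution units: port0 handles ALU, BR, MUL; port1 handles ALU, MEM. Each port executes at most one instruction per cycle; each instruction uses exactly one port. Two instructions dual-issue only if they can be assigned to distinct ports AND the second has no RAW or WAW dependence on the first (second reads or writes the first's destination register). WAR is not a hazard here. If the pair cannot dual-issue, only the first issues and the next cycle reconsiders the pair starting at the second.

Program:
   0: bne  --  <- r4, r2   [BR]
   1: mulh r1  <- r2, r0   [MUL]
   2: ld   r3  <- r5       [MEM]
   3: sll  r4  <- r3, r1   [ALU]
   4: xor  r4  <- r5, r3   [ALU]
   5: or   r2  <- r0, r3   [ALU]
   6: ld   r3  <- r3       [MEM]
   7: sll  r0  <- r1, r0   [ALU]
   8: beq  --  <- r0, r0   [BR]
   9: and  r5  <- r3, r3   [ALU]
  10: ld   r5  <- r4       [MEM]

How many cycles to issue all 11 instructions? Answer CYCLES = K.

CYCLES = 7

c0: i0 bne.BR  no-port BR/MUL
c1: i1+i2 mulh.MUL ld.MEM  pair
c2: i3 sll.ALU  WAW r4
c3: i4+i5 xor.ALU or.ALU  pair
c4: i6+i7 ld.MEM sll.ALU  pair
c5: i8+i9 beq.BR and.ALU  pair
c6: i10 ld.MEM  tail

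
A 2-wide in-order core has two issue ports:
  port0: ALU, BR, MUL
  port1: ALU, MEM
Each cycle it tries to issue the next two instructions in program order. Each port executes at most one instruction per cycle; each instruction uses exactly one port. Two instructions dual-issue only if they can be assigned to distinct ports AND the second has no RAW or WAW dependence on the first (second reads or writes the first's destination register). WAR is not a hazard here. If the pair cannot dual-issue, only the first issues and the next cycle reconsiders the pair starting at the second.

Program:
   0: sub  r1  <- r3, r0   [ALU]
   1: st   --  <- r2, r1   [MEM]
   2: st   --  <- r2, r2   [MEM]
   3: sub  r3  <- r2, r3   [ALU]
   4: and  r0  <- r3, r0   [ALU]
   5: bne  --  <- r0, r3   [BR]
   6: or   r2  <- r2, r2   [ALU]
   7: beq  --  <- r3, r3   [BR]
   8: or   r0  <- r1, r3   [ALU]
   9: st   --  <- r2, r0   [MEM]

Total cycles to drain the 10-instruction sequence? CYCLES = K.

0. sub @i0  | RAW r1
1. st @i1  | no-port MEM/MEM
2. st sub @i2&i3  | 2-wide
3. and @i4  | RAW r0
4. bne or @i5&i6  | 2-wide
5. beq or @i7&i8  | 2-wide
6. st @i9  | tail

CYCLES = 7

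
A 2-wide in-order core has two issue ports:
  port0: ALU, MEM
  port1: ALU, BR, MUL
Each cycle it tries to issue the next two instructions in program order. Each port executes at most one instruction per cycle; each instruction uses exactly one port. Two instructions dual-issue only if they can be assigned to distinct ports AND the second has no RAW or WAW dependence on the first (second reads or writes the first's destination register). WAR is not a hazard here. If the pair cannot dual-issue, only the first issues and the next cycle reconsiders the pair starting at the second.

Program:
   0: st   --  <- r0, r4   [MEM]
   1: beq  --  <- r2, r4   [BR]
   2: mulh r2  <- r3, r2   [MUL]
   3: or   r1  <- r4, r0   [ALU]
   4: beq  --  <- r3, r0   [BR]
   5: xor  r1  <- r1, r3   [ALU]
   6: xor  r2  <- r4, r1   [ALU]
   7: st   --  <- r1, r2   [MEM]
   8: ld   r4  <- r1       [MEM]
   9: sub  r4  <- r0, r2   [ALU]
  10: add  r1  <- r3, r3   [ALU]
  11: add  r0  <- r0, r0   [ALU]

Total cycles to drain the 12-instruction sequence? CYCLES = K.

CYCLES = 8

t=0 i0+i1:st.MEM+beq.BR ; 2-wide
t=1 i2+i3:mulh.MUL+or.ALU ; 2-wide
t=2 i4+i5:beq.BR+xor.ALU ; 2-wide
t=3 i6:xor.ALU ; RAW r2
t=4 i7:st.MEM ; no-port MEM/MEM
t=5 i8:ld.MEM ; WAW r4
t=6 i9+i10:sub.ALU+add.ALU ; 2-wide
t=7 i11:add.ALU ; tail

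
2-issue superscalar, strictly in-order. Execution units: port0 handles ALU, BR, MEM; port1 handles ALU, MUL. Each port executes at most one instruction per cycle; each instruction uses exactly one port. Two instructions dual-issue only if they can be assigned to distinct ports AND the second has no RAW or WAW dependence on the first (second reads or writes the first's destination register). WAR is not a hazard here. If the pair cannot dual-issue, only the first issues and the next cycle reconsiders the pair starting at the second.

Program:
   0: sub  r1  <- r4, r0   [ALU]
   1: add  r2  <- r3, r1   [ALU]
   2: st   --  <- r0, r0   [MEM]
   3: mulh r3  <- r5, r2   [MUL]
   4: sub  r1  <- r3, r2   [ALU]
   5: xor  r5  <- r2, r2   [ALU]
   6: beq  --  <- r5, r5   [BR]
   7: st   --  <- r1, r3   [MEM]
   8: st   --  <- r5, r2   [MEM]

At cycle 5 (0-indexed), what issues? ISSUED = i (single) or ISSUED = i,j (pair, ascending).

ISSUED = 7

0. sub.ALU @i0  | RAW r1
1. add.ALU st.MEM @i1&i2  | pair
2. mulh.MUL @i3  | RAW r3
3. sub.ALU xor.ALU @i4&i5  | pair
4. beq.BR @i6  | no-port BR/MEM
5. st.MEM @i7  | no-port MEM/MEM
6. st.MEM @i8  | tail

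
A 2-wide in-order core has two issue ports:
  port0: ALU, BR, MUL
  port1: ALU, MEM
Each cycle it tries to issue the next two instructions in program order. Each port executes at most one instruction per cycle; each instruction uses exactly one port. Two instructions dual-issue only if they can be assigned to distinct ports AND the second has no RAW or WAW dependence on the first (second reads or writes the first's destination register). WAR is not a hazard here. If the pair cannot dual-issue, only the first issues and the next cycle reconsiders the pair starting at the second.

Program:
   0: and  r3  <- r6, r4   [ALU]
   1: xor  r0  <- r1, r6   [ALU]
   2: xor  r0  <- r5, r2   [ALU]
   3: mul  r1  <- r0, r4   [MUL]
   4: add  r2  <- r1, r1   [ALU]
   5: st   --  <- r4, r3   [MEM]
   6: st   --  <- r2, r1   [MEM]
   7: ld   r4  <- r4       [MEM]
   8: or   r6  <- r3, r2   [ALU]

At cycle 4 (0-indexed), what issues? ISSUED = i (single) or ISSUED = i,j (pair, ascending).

  cy0 -> i0,i1 (and/xor) pair
  cy1 -> i2 (xor) RAW r0
  cy2 -> i3 (mul) RAW r1
  cy3 -> i4,i5 (add/st) pair
  cy4 -> i6 (st) no-port MEM/MEM
  cy5 -> i7,i8 (ld/or) pair

ISSUED = 6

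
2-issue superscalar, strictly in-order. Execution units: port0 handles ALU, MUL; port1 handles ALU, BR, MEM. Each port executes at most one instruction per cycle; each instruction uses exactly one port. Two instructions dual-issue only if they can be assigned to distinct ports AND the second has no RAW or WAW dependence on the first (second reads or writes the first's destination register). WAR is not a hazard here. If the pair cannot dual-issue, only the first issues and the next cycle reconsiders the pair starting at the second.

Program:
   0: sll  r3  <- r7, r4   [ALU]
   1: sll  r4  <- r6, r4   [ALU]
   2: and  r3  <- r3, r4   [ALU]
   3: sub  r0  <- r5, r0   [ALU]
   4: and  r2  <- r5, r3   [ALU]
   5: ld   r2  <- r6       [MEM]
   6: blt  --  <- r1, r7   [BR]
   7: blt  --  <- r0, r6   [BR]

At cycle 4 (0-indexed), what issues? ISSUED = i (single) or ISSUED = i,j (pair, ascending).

c0: i0,i1 sll.ALU/sll.ALU  dual
c1: i2,i3 and.ALU/sub.ALU  dual
c2: i4 and.ALU  WAW r2
c3: i5 ld.MEM  no-port MEM/BR
c4: i6 blt.BR  no-port BR/BR
c5: i7 blt.BR  tail

ISSUED = 6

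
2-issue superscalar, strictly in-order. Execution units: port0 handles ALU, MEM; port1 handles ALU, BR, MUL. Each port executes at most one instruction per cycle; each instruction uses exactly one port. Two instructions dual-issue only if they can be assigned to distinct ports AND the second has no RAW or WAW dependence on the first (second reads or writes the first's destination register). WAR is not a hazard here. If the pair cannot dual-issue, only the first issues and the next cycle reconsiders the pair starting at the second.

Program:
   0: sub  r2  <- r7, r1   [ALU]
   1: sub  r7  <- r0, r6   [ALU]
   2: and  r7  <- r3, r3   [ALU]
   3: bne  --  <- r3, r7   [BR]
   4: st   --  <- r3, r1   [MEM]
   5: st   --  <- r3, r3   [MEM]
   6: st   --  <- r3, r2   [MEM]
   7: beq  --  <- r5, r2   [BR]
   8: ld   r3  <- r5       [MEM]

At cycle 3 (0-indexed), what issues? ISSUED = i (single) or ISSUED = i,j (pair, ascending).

0. sub sub @i0/i1  | 2-wide
1. and @i2  | RAW r7
2. bne st @i3/i4  | 2-wide
3. st @i5  | no-port MEM/MEM
4. st beq @i6/i7  | 2-wide
5. ld @i8  | tail

ISSUED = 5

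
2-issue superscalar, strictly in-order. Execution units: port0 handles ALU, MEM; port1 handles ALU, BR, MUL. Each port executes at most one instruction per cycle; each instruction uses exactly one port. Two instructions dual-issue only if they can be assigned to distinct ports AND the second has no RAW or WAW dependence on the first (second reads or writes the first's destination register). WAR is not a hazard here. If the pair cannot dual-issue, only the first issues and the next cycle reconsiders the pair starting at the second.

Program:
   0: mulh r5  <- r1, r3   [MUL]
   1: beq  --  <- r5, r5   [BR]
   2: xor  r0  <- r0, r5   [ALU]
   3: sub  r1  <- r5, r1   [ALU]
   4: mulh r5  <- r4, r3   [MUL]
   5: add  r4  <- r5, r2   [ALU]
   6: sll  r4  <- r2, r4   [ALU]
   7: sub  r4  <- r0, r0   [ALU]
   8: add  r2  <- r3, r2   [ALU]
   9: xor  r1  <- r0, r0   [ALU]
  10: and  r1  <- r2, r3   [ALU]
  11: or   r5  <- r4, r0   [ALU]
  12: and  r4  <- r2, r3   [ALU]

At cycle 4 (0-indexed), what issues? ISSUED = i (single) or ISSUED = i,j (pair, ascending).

ISSUED = 6

[0] i0  mulh.MUL  -- no-port MUL/BR
[1] i1+i2  beq.BR;xor.ALU  -- 2-wide
[2] i3+i4  sub.ALU;mulh.MUL  -- 2-wide
[3] i5  add.ALU  -- RAW+WAW r4
[4] i6  sll.ALU  -- WAW r4
[5] i7+i8  sub.ALU;add.ALU  -- 2-wide
[6] i9  xor.ALU  -- WAW r1
[7] i10+i11  and.ALU;or.ALU  -- 2-wide
[8] i12  and.ALU  -- tail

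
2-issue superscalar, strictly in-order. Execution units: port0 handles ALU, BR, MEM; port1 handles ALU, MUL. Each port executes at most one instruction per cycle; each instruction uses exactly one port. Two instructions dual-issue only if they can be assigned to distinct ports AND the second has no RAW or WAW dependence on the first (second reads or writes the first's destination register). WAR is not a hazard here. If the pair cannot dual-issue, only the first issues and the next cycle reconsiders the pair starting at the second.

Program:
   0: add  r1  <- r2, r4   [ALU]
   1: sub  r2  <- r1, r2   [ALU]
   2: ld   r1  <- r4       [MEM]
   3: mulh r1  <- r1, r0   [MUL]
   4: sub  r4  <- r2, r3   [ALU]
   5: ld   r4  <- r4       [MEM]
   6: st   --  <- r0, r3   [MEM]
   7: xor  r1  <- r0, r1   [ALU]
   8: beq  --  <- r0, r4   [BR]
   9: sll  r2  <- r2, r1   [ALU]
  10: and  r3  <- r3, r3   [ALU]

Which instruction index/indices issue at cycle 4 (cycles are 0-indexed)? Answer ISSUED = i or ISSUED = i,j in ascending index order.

ISSUED = 6,7

[0] i0  add.ALU  -- RAW r1
[1] i1+i2  sub.ALU;ld.MEM  -- dual
[2] i3+i4  mulh.MUL;sub.ALU  -- dual
[3] i5  ld.MEM  -- no-port MEM/MEM
[4] i6+i7  st.MEM;xor.ALU  -- dual
[5] i8+i9  beq.BR;sll.ALU  -- dual
[6] i10  and.ALU  -- tail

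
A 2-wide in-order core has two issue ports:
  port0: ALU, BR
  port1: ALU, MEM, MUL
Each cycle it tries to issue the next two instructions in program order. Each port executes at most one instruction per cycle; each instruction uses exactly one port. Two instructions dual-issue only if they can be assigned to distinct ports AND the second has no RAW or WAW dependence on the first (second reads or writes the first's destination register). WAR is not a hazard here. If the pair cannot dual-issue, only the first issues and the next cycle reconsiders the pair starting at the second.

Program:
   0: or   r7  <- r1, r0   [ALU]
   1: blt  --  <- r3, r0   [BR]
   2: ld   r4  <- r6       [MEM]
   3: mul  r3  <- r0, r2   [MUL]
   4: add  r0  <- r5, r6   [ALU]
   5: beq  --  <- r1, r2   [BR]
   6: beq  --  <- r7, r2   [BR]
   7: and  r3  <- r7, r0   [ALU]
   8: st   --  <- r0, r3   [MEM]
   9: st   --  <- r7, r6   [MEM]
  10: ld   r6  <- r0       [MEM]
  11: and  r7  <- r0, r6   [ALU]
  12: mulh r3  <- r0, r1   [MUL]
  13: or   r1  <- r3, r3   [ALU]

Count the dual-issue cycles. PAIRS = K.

  cy0 -> i0+i1 (or;blt) pair
  cy1 -> i2 (ld) no-port MEM/MUL
  cy2 -> i3+i4 (mul;add) pair
  cy3 -> i5 (beq) no-port BR/BR
  cy4 -> i6+i7 (beq;and) pair
  cy5 -> i8 (st) no-port MEM/MEM
  cy6 -> i9 (st) no-port MEM/MEM
  cy7 -> i10 (ld) RAW r6
  cy8 -> i11+i12 (and;mulh) pair
  cy9 -> i13 (or) tail

PAIRS = 4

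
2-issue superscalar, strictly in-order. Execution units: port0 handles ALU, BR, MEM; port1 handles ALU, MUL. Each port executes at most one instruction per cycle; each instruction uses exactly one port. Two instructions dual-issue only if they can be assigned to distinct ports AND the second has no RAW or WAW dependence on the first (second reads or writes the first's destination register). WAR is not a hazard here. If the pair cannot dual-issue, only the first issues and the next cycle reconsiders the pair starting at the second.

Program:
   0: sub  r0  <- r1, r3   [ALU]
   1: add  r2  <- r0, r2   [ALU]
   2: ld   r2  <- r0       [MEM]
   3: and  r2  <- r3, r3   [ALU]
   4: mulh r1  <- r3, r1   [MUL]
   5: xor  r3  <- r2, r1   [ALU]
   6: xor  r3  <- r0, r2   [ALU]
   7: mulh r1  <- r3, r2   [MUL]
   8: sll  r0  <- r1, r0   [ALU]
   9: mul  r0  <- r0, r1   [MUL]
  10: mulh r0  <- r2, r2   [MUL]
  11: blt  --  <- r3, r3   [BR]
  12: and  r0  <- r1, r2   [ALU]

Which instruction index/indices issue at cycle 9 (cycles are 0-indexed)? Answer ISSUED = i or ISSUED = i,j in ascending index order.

#0 head=0: sub.ALU i0 RAW r0
#1 head=1: add.ALU i1 WAW r2
#2 head=2: ld.MEM i2 WAW r2
#3 head=3: and.ALU;mulh.MUL i3,i4 2-wide
#4 head=5: xor.ALU i5 WAW r3
#5 head=6: xor.ALU i6 RAW r3
#6 head=7: mulh.MUL i7 RAW r1
#7 head=8: sll.ALU i8 RAW+WAW r0
#8 head=9: mul.MUL i9 no-port MUL/MUL
#9 head=10: mulh.MUL;blt.BR i10,i11 2-wide
#10 head=12: and.ALU i12 tail

ISSUED = 10,11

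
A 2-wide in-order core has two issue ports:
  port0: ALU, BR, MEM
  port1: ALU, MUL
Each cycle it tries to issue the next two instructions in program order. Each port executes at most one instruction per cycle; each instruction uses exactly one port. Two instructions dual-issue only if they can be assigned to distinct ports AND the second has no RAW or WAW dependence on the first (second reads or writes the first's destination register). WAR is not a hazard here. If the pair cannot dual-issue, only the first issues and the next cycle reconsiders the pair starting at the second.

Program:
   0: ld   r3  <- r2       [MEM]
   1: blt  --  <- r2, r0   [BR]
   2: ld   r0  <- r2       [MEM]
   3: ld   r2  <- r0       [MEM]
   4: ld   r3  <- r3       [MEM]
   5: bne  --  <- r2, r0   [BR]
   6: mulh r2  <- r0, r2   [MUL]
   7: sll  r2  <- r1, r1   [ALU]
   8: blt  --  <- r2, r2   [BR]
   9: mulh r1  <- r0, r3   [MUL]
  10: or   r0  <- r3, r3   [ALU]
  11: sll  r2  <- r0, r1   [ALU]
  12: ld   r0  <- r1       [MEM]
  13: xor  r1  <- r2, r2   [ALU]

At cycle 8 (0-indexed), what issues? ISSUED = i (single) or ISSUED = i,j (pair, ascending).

  cy0 -> i0 (ld) no-port MEM/BR
  cy1 -> i1 (blt) no-port BR/MEM
  cy2 -> i2 (ld) no-port MEM/MEM
  cy3 -> i3 (ld) no-port MEM/MEM
  cy4 -> i4 (ld) no-port MEM/BR
  cy5 -> i5,i6 (bne+mulh) pair
  cy6 -> i7 (sll) RAW r2
  cy7 -> i8,i9 (blt+mulh) pair
  cy8 -> i10 (or) RAW r0
  cy9 -> i11,i12 (sll+ld) pair
  cy10 -> i13 (xor) tail

ISSUED = 10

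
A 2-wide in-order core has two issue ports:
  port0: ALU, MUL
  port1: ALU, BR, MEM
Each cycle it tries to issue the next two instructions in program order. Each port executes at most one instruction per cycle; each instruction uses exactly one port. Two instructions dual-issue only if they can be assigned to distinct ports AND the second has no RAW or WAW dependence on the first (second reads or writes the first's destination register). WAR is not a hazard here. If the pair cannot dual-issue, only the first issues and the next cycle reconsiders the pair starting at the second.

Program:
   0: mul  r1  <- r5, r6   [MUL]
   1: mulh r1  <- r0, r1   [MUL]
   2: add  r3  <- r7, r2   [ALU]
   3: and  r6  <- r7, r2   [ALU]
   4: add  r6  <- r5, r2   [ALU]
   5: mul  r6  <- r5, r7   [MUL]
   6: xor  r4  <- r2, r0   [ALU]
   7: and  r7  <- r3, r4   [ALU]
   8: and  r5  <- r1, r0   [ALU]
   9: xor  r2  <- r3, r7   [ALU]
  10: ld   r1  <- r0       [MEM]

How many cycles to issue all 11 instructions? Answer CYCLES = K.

CYCLES = 7

[0] i0  mul.MUL  -- no-port MUL/MUL
[1] i1,i2  mulh.MUL/add.ALU  -- dual
[2] i3  and.ALU  -- WAW r6
[3] i4  add.ALU  -- WAW r6
[4] i5,i6  mul.MUL/xor.ALU  -- dual
[5] i7,i8  and.ALU/and.ALU  -- dual
[6] i9,i10  xor.ALU/ld.MEM  -- dual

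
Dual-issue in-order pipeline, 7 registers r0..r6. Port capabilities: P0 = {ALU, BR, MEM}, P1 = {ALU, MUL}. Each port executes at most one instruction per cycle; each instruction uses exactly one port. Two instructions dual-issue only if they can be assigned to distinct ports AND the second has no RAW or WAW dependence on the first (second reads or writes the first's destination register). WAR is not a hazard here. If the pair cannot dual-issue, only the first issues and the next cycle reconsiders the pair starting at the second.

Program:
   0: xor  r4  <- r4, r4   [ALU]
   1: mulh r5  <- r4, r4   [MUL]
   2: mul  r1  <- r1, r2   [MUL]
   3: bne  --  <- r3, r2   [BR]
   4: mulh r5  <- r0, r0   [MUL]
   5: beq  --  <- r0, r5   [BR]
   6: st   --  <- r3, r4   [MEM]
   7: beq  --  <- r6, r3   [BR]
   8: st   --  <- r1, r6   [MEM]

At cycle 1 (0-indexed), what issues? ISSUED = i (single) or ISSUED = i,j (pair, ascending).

[0] i0  xor.ALU  -- RAW r4
[1] i1  mulh.MUL  -- no-port MUL/MUL
[2] i2,i3  mul.MUL+bne.BR  -- 2-wide
[3] i4  mulh.MUL  -- RAW r5
[4] i5  beq.BR  -- no-port BR/MEM
[5] i6  st.MEM  -- no-port MEM/BR
[6] i7  beq.BR  -- no-port BR/MEM
[7] i8  st.MEM  -- tail

ISSUED = 1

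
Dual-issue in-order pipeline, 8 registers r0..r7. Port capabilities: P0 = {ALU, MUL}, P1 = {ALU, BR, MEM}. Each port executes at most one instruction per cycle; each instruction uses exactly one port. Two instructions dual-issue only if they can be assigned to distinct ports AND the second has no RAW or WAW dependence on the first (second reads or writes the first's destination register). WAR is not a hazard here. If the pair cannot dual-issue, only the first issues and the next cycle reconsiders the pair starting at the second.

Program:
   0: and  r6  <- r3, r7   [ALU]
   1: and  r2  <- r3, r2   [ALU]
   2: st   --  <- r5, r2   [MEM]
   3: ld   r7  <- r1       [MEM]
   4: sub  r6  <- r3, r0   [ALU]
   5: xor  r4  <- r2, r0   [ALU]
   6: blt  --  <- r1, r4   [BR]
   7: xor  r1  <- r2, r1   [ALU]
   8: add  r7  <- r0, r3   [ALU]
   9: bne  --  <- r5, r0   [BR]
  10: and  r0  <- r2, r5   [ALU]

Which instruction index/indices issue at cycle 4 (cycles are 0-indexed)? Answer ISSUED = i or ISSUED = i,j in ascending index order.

ISSUED = 6,7

#0 head=0: and/and i0,i1 pair
#1 head=2: st i2 no-port MEM/MEM
#2 head=3: ld/sub i3,i4 pair
#3 head=5: xor i5 RAW r4
#4 head=6: blt/xor i6,i7 pair
#5 head=8: add/bne i8,i9 pair
#6 head=10: and i10 tail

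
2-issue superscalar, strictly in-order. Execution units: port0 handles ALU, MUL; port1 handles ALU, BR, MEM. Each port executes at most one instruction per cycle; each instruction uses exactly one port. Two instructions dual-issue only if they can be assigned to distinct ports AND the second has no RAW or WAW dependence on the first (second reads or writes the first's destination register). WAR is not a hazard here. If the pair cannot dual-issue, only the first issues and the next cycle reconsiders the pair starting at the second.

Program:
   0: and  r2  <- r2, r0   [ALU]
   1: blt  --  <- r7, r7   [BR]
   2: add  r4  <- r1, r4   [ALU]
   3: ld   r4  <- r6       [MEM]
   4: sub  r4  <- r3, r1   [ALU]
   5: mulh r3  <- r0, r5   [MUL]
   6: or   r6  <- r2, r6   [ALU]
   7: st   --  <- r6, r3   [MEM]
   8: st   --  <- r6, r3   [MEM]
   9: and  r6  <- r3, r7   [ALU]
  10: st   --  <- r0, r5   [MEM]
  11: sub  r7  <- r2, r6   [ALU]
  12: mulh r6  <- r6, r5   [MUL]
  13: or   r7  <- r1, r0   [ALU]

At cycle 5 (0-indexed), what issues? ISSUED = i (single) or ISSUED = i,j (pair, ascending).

ISSUED = 7

0. and.ALU/blt.BR @i0+i1  | pair
1. add.ALU @i2  | WAW r4
2. ld.MEM @i3  | WAW r4
3. sub.ALU/mulh.MUL @i4+i5  | pair
4. or.ALU @i6  | RAW r6
5. st.MEM @i7  | no-port MEM/MEM
6. st.MEM/and.ALU @i8+i9  | pair
7. st.MEM/sub.ALU @i10+i11  | pair
8. mulh.MUL/or.ALU @i12+i13  | pair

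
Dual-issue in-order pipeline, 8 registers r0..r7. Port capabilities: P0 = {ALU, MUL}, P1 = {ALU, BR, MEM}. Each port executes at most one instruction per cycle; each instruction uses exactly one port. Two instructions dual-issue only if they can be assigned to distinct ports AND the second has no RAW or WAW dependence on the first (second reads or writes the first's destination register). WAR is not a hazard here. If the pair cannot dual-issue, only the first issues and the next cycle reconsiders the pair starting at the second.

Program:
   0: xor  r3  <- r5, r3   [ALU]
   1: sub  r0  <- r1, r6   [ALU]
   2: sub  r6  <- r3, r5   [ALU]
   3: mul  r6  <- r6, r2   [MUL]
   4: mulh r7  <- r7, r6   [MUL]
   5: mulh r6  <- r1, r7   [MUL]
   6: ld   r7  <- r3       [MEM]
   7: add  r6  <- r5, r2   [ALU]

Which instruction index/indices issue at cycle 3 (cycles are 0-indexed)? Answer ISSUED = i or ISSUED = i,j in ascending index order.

c0: i0/i1 xor/sub  dual
c1: i2 sub  RAW+WAW r6
c2: i3 mul  no-port MUL/MUL
c3: i4 mulh  no-port MUL/MUL
c4: i5/i6 mulh/ld  dual
c5: i7 add  tail

ISSUED = 4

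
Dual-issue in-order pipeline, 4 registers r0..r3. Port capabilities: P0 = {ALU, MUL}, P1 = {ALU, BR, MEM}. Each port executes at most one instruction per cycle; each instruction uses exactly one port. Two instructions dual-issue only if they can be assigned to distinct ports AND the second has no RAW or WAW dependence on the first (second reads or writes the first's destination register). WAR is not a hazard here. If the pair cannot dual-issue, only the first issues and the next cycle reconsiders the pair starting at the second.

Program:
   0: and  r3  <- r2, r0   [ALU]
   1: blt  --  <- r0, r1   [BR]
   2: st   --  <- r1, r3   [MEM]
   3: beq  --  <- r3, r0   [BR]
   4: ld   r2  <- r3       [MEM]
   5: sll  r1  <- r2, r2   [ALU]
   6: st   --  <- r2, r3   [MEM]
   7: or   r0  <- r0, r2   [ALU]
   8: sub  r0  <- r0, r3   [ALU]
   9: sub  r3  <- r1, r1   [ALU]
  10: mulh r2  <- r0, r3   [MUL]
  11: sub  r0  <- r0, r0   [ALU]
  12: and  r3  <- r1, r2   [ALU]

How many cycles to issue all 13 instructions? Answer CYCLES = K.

#0 head=0: and.ALU/blt.BR i0/i1 dual
#1 head=2: st.MEM i2 no-port MEM/BR
#2 head=3: beq.BR i3 no-port BR/MEM
#3 head=4: ld.MEM i4 RAW r2
#4 head=5: sll.ALU/st.MEM i5/i6 dual
#5 head=7: or.ALU i7 RAW+WAW r0
#6 head=8: sub.ALU/sub.ALU i8/i9 dual
#7 head=10: mulh.MUL/sub.ALU i10/i11 dual
#8 head=12: and.ALU i12 tail

CYCLES = 9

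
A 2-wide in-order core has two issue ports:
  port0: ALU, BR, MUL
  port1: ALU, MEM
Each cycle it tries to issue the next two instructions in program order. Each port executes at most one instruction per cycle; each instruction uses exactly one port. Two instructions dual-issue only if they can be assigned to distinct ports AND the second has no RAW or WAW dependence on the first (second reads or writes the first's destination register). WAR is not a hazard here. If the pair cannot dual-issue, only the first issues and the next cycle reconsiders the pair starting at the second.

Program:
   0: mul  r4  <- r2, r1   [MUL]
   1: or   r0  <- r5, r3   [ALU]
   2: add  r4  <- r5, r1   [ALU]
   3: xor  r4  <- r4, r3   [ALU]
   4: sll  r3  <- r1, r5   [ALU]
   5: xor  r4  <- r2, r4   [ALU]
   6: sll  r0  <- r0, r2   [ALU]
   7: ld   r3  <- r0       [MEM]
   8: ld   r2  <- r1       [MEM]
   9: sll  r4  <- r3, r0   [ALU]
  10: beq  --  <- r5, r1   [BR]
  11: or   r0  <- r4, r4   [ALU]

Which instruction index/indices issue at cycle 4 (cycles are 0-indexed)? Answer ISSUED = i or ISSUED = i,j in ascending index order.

#0 head=0: mul.MUL+or.ALU i0/i1 2-wide
#1 head=2: add.ALU i2 RAW+WAW r4
#2 head=3: xor.ALU+sll.ALU i3/i4 2-wide
#3 head=5: xor.ALU+sll.ALU i5/i6 2-wide
#4 head=7: ld.MEM i7 no-port MEM/MEM
#5 head=8: ld.MEM+sll.ALU i8/i9 2-wide
#6 head=10: beq.BR+or.ALU i10/i11 2-wide

ISSUED = 7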